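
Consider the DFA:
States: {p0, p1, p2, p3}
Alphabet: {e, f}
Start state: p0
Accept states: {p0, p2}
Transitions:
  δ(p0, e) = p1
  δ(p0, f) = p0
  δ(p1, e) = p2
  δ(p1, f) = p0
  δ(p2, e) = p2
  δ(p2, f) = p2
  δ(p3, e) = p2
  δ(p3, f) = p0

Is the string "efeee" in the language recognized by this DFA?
Processing string "efeee":
  p0 --e--> p1
  p1 --f--> p0
  p0 --e--> p1
  p1 --e--> p2
  p2 --e--> p2
Final state: p2
Accept states: {p0, p2}
Yes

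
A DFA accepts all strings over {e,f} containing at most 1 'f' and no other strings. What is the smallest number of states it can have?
By Myhill–Nerode, count the distinguishable equivalence classes: 3 classes — having seen 0, 1, or >1 copies of 'f'; counts 0 through 1 are accepting and >1 is dead.
3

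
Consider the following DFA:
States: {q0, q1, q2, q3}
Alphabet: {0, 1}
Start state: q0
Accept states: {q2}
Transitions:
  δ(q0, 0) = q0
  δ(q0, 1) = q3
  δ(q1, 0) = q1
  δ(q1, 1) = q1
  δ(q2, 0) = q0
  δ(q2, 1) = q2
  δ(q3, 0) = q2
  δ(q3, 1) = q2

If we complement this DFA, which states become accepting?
Complement accept states = All states \ Original accept states
= {q0, q1, q2, q3} \ {q2}
{q0, q1, q3}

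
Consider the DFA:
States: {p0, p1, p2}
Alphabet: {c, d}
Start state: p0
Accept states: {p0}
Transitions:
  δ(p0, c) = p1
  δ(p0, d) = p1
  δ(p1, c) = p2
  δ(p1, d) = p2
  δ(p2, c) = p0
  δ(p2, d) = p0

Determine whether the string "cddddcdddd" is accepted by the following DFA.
Processing string "cddddcdddd":
  p0 --c--> p1
  p1 --d--> p2
  p2 --d--> p0
  p0 --d--> p1
  p1 --d--> p2
  p2 --c--> p0
  p0 --d--> p1
  p1 --d--> p2
  p2 --d--> p0
  p0 --d--> p1
Final state: p1
Accept states: {p0}
No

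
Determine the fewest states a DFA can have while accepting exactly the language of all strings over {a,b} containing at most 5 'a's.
By Myhill–Nerode, count the distinguishable equivalence classes: 7 classes — having seen 0, 1, …, 5, or >5 copies of 'a'; counts 0 through 5 are accepting and >5 is dead.
7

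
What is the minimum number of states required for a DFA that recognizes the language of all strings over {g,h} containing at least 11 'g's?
By Myhill–Nerode, count the distinguishable equivalence classes: 12 classes — having seen 0, 1, …, 10, or ≥11 copies of 'g'; any two classes i < j (j ≤ 11) are distinguished by the string g^(11−j), which takes class j to 11 copies (accepted) but leaves class i below 11 (rejected).
12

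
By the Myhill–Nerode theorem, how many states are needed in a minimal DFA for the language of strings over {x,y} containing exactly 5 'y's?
By Myhill–Nerode, count the distinguishable equivalence classes: 7 classes — having seen 0, 1, …, 5, or >5 copies of 'y'; the count-5 class is the only accepting one and >5 is dead.
7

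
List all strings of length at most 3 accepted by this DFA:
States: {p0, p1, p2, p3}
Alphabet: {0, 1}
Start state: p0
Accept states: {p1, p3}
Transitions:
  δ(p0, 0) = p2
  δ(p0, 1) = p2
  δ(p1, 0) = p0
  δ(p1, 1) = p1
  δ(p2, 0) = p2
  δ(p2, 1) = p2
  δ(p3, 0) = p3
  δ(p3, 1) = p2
None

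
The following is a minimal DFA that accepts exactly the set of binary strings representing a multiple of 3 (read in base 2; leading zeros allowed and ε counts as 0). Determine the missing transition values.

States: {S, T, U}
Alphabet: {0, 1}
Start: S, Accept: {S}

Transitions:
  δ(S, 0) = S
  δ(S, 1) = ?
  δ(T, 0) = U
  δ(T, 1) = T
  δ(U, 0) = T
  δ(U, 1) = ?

From the language and accept set, identify what each state tracks — S: value ≡ 0 (mod 3); T: value ≡ 2 (mod 3); U: value ≡ 1 (mod 3).
Each missing δ(q, a) is the state matching the new tracked value after reading a.
δ(S, 1) = U; δ(U, 1) = S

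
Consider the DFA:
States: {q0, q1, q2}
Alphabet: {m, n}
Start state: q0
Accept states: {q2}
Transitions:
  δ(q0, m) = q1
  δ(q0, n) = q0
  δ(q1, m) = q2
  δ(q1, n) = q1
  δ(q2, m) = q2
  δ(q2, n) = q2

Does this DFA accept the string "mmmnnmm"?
Processing string "mmmnnmm":
  q0 --m--> q1
  q1 --m--> q2
  q2 --m--> q2
  q2 --n--> q2
  q2 --n--> q2
  q2 --m--> q2
  q2 --m--> q2
Final state: q2
Accept states: {q2}
Yes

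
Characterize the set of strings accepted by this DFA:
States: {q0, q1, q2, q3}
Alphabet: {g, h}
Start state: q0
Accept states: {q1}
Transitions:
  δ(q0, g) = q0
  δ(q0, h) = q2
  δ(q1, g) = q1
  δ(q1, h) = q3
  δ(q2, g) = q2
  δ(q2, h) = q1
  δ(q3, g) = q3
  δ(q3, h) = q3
Testing a few strings:
  'h' → reject
  'ggh' → reject
  'hh' → accept
  'g' → reject
State roles: q0=zero h's; q1=two h's; q2=one h; q3=≥ three h's (dead)
All strings over {g,h} containing exactly two h's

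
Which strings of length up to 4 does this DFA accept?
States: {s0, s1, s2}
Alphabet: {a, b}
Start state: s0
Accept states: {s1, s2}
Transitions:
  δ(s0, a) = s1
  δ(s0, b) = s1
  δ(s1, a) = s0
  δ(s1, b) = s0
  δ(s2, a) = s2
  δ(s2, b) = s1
a, b, aaa, aab, aba, abb, baa, bab, bba, bbb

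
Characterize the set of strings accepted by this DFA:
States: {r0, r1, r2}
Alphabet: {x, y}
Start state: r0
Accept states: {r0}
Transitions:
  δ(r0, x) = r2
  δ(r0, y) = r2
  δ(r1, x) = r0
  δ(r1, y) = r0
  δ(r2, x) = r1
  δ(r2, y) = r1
Testing a few strings:
  'yx' → reject
  'xy' → reject
  'yxxx' → reject
  'xyx' → accept
State roles: r0=length ≡ 0 (mod 3); r1=length ≡ 2 (mod 3); r2=length ≡ 1 (mod 3)
All strings over {x,y} whose length is a multiple of 3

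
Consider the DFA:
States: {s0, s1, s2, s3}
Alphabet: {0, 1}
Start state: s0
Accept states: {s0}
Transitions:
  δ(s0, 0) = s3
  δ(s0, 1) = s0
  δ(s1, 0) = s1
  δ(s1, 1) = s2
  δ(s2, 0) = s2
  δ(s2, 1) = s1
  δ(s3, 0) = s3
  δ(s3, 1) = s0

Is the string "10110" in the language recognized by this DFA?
Processing string "10110":
  s0 --1--> s0
  s0 --0--> s3
  s3 --1--> s0
  s0 --1--> s0
  s0 --0--> s3
Final state: s3
Accept states: {s0}
No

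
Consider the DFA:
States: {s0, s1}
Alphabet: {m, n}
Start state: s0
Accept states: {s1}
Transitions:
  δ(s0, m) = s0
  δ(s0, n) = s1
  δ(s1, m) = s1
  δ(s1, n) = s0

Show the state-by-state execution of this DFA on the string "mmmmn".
read 'm': s0 → s0
  read 'm': s0 → s0
  read 'm': s0 → s0
  read 'm': s0 → s0
  read 'n': s0 → s1
s0 -> s0 -> s0 -> s0 -> s0 -> s1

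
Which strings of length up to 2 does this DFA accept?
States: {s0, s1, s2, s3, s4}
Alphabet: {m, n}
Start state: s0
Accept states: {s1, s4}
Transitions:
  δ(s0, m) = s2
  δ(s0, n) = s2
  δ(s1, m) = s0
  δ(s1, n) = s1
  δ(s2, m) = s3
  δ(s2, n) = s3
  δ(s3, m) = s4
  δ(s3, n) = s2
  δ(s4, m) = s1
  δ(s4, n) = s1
None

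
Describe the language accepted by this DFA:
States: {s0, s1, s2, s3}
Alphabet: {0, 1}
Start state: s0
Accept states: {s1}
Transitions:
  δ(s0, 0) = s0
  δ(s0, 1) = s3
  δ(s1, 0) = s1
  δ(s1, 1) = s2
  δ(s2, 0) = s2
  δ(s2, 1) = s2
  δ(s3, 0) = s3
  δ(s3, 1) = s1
Testing a few strings:
  '000' → reject
  '111' → reject
  '01' → reject
  '1' → reject
State roles: s0=zero 1's; s1=two 1's; s2=≥ three 1's (dead); s3=one 1
All binary strings containing exactly two 1's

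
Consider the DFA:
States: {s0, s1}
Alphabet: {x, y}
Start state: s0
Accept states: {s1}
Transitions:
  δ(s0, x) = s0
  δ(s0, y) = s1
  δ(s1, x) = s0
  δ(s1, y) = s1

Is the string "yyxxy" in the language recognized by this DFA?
Processing string "yyxxy":
  s0 --y--> s1
  s1 --y--> s1
  s1 --x--> s0
  s0 --x--> s0
  s0 --y--> s1
Final state: s1
Accept states: {s1}
Yes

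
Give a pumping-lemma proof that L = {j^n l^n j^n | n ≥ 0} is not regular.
Assume L is regular with pumping length p. Idea: pumping the first j-block unbalances it against the other two.
Choose s = j^p l^p j^p ∈ L (|s| = 3p ≥ p). By the pumping lemma, s = xyz with |xy| ≤ p, |y| > 0, so y = j^k with k ≥ 1, inside the first j-block. Then xy²z = j^(p+k) l^p j^p. The first block has length p+k ≠ p, so the three block lengths are no longer equal and xy²z ∉ L.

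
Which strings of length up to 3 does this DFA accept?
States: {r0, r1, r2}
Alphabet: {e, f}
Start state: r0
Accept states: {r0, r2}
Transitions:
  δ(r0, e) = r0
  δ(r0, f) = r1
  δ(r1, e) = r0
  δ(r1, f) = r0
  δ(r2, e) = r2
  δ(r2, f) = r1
ε, e, ee, fe, ff, eee, efe, eff, fee, ffe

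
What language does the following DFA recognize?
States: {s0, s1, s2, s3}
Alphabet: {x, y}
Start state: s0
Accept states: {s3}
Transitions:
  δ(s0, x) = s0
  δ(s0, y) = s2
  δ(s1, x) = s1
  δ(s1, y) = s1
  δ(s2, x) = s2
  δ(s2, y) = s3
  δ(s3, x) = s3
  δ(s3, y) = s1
Testing a few strings:
  'xy' → reject
  'xxxx' → reject
  'xyy' → accept
  'yxy' → accept
State roles: s0=zero y's; s1=≥ three y's (dead); s2=one y; s3=two y's
All strings over {x,y} containing exactly two y's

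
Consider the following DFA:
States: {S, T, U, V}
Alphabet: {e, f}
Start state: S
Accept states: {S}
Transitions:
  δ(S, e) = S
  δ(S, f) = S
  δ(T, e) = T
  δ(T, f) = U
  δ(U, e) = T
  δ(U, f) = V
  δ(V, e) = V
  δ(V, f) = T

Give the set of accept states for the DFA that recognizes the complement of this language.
Complement accept states = All states \ Original accept states
= {S, T, U, V} \ {S}
{T, U, V}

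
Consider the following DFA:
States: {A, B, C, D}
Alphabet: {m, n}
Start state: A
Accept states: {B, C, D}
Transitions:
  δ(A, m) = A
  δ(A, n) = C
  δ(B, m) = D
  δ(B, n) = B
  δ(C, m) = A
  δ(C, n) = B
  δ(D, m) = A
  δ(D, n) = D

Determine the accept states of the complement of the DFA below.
Complement accept states = All states \ Original accept states
= {A, B, C, D} \ {B, C, D}
{A}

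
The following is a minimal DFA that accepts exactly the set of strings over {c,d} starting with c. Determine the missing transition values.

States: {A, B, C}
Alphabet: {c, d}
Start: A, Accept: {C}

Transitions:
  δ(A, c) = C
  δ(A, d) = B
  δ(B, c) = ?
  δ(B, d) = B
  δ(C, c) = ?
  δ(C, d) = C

From the language and accept set, identify what each state tracks — A: no input read; B: started with d (dead); C: started with c.
Each missing δ(q, a) is the state matching the new tracked value after reading a.
δ(B, c) = B; δ(C, c) = C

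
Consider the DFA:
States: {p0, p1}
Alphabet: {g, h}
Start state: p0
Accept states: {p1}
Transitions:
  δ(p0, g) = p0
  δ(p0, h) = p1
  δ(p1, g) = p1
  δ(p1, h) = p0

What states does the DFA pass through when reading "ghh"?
read 'g': p0 → p0
  read 'h': p0 → p1
  read 'h': p1 → p0
p0 -> p0 -> p1 -> p0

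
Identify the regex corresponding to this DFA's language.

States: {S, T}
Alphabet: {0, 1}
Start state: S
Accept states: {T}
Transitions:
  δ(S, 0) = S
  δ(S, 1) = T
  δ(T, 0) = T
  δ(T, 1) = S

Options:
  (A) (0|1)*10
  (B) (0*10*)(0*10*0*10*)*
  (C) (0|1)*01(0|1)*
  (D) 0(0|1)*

Check each option against the DFA on short strings; one disagreement eliminates an option:
  (A) (0|1)*10: on '1' the DFA goes S → T and accepts (T ∈ Accept), but the regex does not match it → eliminate
  (B) (0*10*)(0*10*0*10*)*: agrees with the DFA on every string of length ≤ 6
  (C) (0|1)*01(0|1)*: on '1' the DFA goes S → T and accepts (T ∈ Accept), but the regex does not match it → eliminate
  (D) 0(0|1)*: on '0' the DFA goes S → S and rejects (S ∉ Accept), but the regex matches it → eliminate
Only (B) is consistent with the DFA.
(B) (0*10*)(0*10*0*10*)*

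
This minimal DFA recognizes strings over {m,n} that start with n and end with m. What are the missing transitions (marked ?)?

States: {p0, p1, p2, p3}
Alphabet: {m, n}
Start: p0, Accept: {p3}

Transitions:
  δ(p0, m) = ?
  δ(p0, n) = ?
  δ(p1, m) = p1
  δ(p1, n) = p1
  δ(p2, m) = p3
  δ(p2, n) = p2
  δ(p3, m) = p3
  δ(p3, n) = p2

From the language and accept set, identify what each state tracks — p0: no input read; p1: started with m (dead); p2: started with n, last symbol n; p3: started with n, last symbol m.
Each missing δ(q, a) is the state matching the new tracked value after reading a.
δ(p0, m) = p1; δ(p0, n) = p2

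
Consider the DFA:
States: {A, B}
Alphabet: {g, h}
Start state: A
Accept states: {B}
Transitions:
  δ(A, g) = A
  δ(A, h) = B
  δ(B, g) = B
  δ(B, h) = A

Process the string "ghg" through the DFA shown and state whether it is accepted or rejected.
Processing string "ghg":
  A --g--> A
  A --h--> B
  B --g--> B
Final state: B
Accept states: {B}
Yes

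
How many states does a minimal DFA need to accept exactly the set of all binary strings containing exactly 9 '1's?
By Myhill–Nerode, count the distinguishable equivalence classes: 11 classes — having seen 0, 1, …, 9, or >9 copies of '1'; the count-9 class is the only accepting one and >9 is dead.
11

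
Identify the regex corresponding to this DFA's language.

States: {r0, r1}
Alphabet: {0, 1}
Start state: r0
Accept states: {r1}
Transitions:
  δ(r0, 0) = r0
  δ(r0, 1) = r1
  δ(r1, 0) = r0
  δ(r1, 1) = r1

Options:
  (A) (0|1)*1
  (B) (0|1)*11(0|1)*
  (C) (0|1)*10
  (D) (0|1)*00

Check each option against the DFA on short strings; one disagreement eliminates an option:
  (A) (0|1)*1: agrees with the DFA on every string of length ≤ 6
  (B) (0|1)*11(0|1)*: on '1' the DFA goes r0 → r1 and accepts (r1 ∈ Accept), but the regex does not match it → eliminate
  (C) (0|1)*10: on '1' the DFA goes r0 → r1 and accepts (r1 ∈ Accept), but the regex does not match it → eliminate
  (D) (0|1)*00: on '1' the DFA goes r0 → r1 and accepts (r1 ∈ Accept), but the regex does not match it → eliminate
Only (A) is consistent with the DFA.
(A) (0|1)*1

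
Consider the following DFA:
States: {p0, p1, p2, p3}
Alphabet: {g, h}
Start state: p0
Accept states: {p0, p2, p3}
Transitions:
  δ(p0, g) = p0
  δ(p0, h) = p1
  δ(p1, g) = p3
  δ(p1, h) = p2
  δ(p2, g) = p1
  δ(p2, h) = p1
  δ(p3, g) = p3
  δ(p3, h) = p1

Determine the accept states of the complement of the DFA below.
Complement accept states = All states \ Original accept states
= {p0, p1, p2, p3} \ {p0, p2, p3}
{p1}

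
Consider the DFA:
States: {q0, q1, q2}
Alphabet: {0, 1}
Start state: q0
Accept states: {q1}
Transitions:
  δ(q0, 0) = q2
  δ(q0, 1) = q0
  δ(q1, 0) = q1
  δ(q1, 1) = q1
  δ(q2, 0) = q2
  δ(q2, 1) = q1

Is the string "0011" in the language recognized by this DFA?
Processing string "0011":
  q0 --0--> q2
  q2 --0--> q2
  q2 --1--> q1
  q1 --1--> q1
Final state: q1
Accept states: {q1}
Yes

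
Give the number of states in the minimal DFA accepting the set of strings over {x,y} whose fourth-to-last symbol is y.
By Myhill–Nerode, count the distinguishable equivalence classes: 2^4 = 16 classes — the DFA must remember the last 4 symbols read; every pair of distinct length-4 suffixes is distinguishable by some continuation.
16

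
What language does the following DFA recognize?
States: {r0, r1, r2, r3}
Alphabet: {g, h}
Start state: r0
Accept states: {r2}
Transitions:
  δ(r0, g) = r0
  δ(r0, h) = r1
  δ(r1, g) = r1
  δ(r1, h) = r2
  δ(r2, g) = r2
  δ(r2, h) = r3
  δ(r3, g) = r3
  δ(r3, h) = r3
Testing a few strings:
  'gh' → reject
  'hgg' → reject
  'g' → reject
  'hghg' → accept
State roles: r0=zero h's; r1=one h; r2=two h's; r3=≥ three h's (dead)
All strings over {g,h} containing exactly two h's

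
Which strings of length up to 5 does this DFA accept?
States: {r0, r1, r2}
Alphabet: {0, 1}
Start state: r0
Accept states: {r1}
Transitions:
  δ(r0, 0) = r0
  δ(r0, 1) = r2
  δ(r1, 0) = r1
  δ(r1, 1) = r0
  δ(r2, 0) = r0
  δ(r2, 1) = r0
None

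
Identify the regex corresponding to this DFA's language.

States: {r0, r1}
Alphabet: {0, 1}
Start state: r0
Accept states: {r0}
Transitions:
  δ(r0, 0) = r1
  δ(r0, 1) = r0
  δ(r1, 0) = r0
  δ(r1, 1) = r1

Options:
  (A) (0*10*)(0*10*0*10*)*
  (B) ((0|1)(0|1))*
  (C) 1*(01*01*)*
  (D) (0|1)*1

Check each option against the DFA on short strings; one disagreement eliminates an option:
  (A) (0*10*)(0*10*0*10*)*: on ε the DFA stays in r0 and accepts (r0 ∈ Accept), but the regex does not match it → eliminate
  (B) ((0|1)(0|1))*: on '1' the DFA goes r0 → r0 and accepts (r0 ∈ Accept), but the regex does not match it → eliminate
  (C) 1*(01*01*)*: agrees with the DFA on every string of length ≤ 6
  (D) (0|1)*1: on ε the DFA stays in r0 and accepts (r0 ∈ Accept), but the regex does not match it → eliminate
Only (C) is consistent with the DFA.
(C) 1*(01*01*)*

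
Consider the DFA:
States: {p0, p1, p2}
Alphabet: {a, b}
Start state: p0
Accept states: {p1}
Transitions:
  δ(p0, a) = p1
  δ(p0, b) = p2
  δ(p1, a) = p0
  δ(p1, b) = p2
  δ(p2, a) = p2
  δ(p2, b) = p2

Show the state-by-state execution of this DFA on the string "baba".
read 'b': p0 → p2
  read 'a': p2 → p2
  read 'b': p2 → p2
  read 'a': p2 → p2
p0 -> p2 -> p2 -> p2 -> p2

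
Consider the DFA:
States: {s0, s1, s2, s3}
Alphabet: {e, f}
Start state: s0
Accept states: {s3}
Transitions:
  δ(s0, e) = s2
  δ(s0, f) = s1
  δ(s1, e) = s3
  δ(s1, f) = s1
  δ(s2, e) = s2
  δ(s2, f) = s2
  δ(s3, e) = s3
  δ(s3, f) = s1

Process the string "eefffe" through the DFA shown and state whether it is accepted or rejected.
Processing string "eefffe":
  s0 --e--> s2
  s2 --e--> s2
  s2 --f--> s2
  s2 --f--> s2
  s2 --f--> s2
  s2 --e--> s2
Final state: s2
Accept states: {s3}
No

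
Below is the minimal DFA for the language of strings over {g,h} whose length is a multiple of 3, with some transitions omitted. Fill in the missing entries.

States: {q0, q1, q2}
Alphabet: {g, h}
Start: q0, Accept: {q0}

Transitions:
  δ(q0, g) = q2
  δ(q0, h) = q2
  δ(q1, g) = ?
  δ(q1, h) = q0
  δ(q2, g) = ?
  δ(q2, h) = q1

From the language and accept set, identify what each state tracks — q0: length ≡ 0 (mod 3); q1: length ≡ 2 (mod 3); q2: length ≡ 1 (mod 3).
Each missing δ(q, a) is the state matching the new tracked value after reading a.
δ(q1, g) = q0; δ(q2, g) = q1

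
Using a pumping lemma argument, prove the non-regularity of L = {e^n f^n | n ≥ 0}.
Assume L is regular with pumping length p. Idea: pumping the e-block changes the count balance.
Choose s = e^p f^p (length 2p ≥ p). By the pumping lemma, s = xyz with |xy| ≤ p, |y| > 0. So y = e^k for some k > 0 (since xy is entirely within the e's). Pumping gives xy²z = e^(p+k) f^p, which is not in L since p+k ≠ p.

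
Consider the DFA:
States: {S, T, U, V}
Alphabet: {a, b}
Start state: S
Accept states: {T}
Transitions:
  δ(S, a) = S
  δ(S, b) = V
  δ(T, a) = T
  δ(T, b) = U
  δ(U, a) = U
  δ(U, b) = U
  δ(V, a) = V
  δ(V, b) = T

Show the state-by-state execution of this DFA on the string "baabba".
read 'b': S → V
  read 'a': V → V
  read 'a': V → V
  read 'b': V → T
  read 'b': T → U
  read 'a': U → U
S -> V -> V -> V -> T -> U -> U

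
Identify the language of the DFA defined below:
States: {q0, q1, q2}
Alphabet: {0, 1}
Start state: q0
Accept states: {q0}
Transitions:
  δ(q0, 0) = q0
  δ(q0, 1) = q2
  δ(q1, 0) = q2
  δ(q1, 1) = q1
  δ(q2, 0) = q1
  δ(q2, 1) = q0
Testing a few strings:
  '1001' → accept
  '1' → reject
  '01' → reject
  '0' → accept
State roles: q0=value ≡ 0 (mod 3); q1=value ≡ 2 (mod 3); q2=value ≡ 1 (mod 3)
All binary strings representing a multiple of 3 (read in base 2; leading zeros allowed and ε counts as 0)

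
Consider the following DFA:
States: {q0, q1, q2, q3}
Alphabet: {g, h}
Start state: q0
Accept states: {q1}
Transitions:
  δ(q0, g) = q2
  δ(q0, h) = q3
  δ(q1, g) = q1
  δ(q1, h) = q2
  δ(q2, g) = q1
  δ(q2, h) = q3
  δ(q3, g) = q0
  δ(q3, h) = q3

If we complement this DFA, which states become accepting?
Complement accept states = All states \ Original accept states
= {q0, q1, q2, q3} \ {q1}
{q0, q2, q3}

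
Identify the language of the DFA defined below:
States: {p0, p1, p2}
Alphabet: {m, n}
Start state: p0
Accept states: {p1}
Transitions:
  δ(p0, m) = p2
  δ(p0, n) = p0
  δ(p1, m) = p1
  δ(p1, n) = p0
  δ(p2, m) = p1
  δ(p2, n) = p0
Testing a few strings:
  'nmmn' → reject
  'n' → reject
  'mnnn' → reject
  'nmnn' → reject
State roles: p0=last symbol not m; p1=two trailing m's; p2=one trailing m
All strings over {m,n} ending with mm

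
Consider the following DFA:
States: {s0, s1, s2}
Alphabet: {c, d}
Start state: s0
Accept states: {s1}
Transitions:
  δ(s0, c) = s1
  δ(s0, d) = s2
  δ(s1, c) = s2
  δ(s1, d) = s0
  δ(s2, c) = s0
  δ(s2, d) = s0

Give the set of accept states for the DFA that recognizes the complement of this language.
Complement accept states = All states \ Original accept states
= {s0, s1, s2} \ {s1}
{s0, s2}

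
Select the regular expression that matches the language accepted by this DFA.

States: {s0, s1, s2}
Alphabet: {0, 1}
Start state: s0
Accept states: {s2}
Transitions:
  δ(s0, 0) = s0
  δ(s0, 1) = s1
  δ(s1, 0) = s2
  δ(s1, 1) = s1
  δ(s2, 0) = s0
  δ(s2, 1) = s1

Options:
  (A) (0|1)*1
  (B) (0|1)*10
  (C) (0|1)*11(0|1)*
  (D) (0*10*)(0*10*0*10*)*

Check each option against the DFA on short strings; one disagreement eliminates an option:
  (A) (0|1)*1: on '1' the DFA goes s0 → s1 and rejects (s1 ∉ Accept), but the regex matches it → eliminate
  (B) (0|1)*10: agrees with the DFA on every string of length ≤ 6
  (C) (0|1)*11(0|1)*: on '10' the DFA goes s0 → s1 → s2 and accepts (s2 ∈ Accept), but the regex does not match it → eliminate
  (D) (0*10*)(0*10*0*10*)*: on '1' the DFA goes s0 → s1 and rejects (s1 ∉ Accept), but the regex matches it → eliminate
Only (B) is consistent with the DFA.
(B) (0|1)*10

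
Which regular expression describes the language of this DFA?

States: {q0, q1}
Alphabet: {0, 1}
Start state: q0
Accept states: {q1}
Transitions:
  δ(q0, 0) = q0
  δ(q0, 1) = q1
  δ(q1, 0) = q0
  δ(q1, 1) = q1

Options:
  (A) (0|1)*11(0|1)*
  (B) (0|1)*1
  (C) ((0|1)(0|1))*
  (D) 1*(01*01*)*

Check each option against the DFA on short strings; one disagreement eliminates an option:
  (A) (0|1)*11(0|1)*: on '1' the DFA goes q0 → q1 and accepts (q1 ∈ Accept), but the regex does not match it → eliminate
  (B) (0|1)*1: agrees with the DFA on every string of length ≤ 6
  (C) ((0|1)(0|1))*: on ε the DFA stays in q0 and rejects (q0 ∉ Accept), but the regex matches it → eliminate
  (D) 1*(01*01*)*: on ε the DFA stays in q0 and rejects (q0 ∉ Accept), but the regex matches it → eliminate
Only (B) is consistent with the DFA.
(B) (0|1)*1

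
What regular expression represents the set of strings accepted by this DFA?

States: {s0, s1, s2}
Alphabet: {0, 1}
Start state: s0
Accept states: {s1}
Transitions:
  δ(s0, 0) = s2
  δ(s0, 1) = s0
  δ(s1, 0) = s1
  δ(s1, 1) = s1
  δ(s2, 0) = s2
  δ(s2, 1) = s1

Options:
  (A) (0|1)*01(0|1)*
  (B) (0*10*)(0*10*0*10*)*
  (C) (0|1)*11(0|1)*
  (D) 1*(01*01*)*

Check each option against the DFA on short strings; one disagreement eliminates an option:
  (A) (0|1)*01(0|1)*: agrees with the DFA on every string of length ≤ 6
  (B) (0*10*)(0*10*0*10*)*: on '1' the DFA goes s0 → s0 and rejects (s0 ∉ Accept), but the regex matches it → eliminate
  (C) (0|1)*11(0|1)*: on '01' the DFA goes s0 → s2 → s1 and accepts (s1 ∈ Accept), but the regex does not match it → eliminate
  (D) 1*(01*01*)*: on ε the DFA stays in s0 and rejects (s0 ∉ Accept), but the regex matches it → eliminate
Only (A) is consistent with the DFA.
(A) (0|1)*01(0|1)*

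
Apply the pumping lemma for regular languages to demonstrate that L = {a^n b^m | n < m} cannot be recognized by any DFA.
Assume L is regular with pumping length p. Idea: pumping up the a-block makes the a-count reach the b-count.
Choose s = a^p b^(p+1) ∈ L. By the pumping lemma, s = xyz with |xy| ≤ p, |y| > 0, so y = a^k with k ≥ 1. Then xy²z = a^(p+k) b^(p+1). Since p+k ≥ p+1, the number of a's is no longer strictly less than the number of b's, so xy²z ∉ L.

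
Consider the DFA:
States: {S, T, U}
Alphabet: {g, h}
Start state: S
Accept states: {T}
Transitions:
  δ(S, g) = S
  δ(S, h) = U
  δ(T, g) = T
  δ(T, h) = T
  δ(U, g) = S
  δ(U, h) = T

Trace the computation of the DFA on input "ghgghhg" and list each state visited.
read 'g': S → S
  read 'h': S → U
  read 'g': U → S
  read 'g': S → S
  read 'h': S → U
  read 'h': U → T
  read 'g': T → T
S -> S -> U -> S -> S -> U -> T -> T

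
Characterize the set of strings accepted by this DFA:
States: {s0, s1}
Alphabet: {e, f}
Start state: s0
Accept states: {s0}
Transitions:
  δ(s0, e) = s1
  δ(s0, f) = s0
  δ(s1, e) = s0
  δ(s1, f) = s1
Testing a few strings:
  'fef' → reject
  'ff' → accept
  'eee' → reject
  'f' → accept
State roles: s0=even number of e's so far; s1=odd number of e's so far
All strings over {e,f} with an even number of e's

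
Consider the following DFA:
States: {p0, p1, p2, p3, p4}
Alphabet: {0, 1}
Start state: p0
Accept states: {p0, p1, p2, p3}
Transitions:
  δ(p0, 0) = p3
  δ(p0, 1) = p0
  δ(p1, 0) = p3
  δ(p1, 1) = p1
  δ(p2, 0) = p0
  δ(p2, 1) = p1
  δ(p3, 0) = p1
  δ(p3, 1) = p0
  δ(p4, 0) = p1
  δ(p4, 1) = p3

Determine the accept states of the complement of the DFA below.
Complement accept states = All states \ Original accept states
= {p0, p1, p2, p3, p4} \ {p0, p1, p2, p3}
{p4}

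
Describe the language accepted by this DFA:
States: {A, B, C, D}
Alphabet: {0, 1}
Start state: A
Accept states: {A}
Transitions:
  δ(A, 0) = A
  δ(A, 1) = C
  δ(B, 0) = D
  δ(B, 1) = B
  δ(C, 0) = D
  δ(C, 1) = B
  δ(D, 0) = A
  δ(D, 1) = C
Testing a few strings:
  '0' → accept
  '011' → reject
  '1111' → reject
  '0000' → accept
State roles: A=value ≡ 0 (mod 4); B=value ≡ 3 (mod 4); C=value ≡ 1 (mod 4); D=value ≡ 2 (mod 4)
All binary strings representing a multiple of 4 (read in base 2; leading zeros allowed and ε counts as 0)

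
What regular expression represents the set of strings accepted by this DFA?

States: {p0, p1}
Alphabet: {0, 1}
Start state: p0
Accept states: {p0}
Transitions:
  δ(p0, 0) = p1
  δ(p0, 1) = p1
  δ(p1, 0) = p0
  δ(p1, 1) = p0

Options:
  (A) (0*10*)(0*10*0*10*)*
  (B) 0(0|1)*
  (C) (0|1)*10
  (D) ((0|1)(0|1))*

Check each option against the DFA on short strings; one disagreement eliminates an option:
  (A) (0*10*)(0*10*0*10*)*: on ε the DFA stays in p0 and accepts (p0 ∈ Accept), but the regex does not match it → eliminate
  (B) 0(0|1)*: on ε the DFA stays in p0 and accepts (p0 ∈ Accept), but the regex does not match it → eliminate
  (C) (0|1)*10: on ε the DFA stays in p0 and accepts (p0 ∈ Accept), but the regex does not match it → eliminate
  (D) ((0|1)(0|1))*: agrees with the DFA on every string of length ≤ 6
Only (D) is consistent with the DFA.
(D) ((0|1)(0|1))*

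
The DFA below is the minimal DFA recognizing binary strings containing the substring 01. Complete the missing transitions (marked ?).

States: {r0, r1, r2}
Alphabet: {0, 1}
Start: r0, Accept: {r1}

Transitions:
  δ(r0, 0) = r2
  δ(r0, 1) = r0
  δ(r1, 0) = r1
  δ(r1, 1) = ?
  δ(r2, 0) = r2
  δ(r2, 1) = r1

From the language and accept set, identify what each state tracks — r0: no 0 seen yet; r1: substring 01 seen; r2: seen a 0, waiting for 1.
Each missing δ(q, a) is the state matching the new tracked value after reading a.
δ(r1, 1) = r1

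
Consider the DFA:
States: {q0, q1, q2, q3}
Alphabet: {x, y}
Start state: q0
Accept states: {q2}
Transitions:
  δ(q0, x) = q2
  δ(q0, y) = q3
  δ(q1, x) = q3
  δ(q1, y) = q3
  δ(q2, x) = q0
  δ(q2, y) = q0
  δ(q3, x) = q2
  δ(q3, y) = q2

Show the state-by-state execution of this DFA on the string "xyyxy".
read 'x': q0 → q2
  read 'y': q2 → q0
  read 'y': q0 → q3
  read 'x': q3 → q2
  read 'y': q2 → q0
q0 -> q2 -> q0 -> q3 -> q2 -> q0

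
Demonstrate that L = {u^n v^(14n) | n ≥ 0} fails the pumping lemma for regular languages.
Assume L is regular with pumping length p. Idea: pumping the u-block breaks the 1:14 ratio.
Choose s = u^p v^(14p) (length 15p ≥ p). By the pumping lemma, s = xyz with |xy| ≤ p, |y| > 0, so y = u^k with k ≥ 1. Then xy²z = u^(p+k) v^(14p). For this to be in L we would need 14p = 14(p+k), i.e. 14k = 0, contradicting k ≥ 1. So xy²z ∉ L.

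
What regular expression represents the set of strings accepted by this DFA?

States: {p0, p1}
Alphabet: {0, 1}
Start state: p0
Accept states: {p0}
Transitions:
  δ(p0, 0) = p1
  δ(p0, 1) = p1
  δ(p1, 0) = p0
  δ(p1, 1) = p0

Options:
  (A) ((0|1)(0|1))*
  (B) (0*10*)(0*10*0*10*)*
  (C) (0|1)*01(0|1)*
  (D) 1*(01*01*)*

Check each option against the DFA on short strings; one disagreement eliminates an option:
  (A) ((0|1)(0|1))*: agrees with the DFA on every string of length ≤ 6
  (B) (0*10*)(0*10*0*10*)*: on ε the DFA stays in p0 and accepts (p0 ∈ Accept), but the regex does not match it → eliminate
  (C) (0|1)*01(0|1)*: on ε the DFA stays in p0 and accepts (p0 ∈ Accept), but the regex does not match it → eliminate
  (D) 1*(01*01*)*: on '1' the DFA goes p0 → p1 and rejects (p1 ∉ Accept), but the regex matches it → eliminate
Only (A) is consistent with the DFA.
(A) ((0|1)(0|1))*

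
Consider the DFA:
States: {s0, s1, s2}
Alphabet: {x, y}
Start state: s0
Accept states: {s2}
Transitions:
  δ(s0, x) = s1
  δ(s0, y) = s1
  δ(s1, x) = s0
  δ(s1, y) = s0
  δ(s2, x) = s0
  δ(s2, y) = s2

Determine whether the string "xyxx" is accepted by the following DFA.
Processing string "xyxx":
  s0 --x--> s1
  s1 --y--> s0
  s0 --x--> s1
  s1 --x--> s0
Final state: s0
Accept states: {s2}
No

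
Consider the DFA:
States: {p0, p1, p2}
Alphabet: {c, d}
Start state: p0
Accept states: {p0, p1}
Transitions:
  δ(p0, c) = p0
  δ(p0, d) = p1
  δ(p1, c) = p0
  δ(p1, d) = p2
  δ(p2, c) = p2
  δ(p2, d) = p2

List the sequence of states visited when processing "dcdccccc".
read 'd': p0 → p1
  read 'c': p1 → p0
  read 'd': p0 → p1
  read 'c': p1 → p0
  read 'c': p0 → p0
  read 'c': p0 → p0
  read 'c': p0 → p0
  read 'c': p0 → p0
p0 -> p1 -> p0 -> p1 -> p0 -> p0 -> p0 -> p0 -> p0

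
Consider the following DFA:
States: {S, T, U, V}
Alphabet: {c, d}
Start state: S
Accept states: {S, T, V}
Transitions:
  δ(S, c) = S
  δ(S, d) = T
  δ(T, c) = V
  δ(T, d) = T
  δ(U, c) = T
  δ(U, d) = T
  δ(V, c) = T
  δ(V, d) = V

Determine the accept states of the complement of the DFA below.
Complement accept states = All states \ Original accept states
= {S, T, U, V} \ {S, T, V}
{U}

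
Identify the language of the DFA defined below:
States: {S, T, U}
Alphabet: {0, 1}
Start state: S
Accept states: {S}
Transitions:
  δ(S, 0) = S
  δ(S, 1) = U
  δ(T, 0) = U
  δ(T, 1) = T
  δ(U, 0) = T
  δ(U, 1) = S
Testing a few strings:
  '001' → reject
  '0111' → reject
  '1' → reject
  '00' → accept
State roles: S=value ≡ 0 (mod 3); T=value ≡ 2 (mod 3); U=value ≡ 1 (mod 3)
All binary strings representing a multiple of 3 (read in base 2; leading zeros allowed and ε counts as 0)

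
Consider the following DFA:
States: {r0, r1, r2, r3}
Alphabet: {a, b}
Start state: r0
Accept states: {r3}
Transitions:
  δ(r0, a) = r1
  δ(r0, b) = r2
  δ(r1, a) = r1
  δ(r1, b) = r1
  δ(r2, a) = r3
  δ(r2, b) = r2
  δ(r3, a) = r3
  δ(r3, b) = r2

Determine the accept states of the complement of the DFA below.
Complement accept states = All states \ Original accept states
= {r0, r1, r2, r3} \ {r3}
{r0, r1, r2}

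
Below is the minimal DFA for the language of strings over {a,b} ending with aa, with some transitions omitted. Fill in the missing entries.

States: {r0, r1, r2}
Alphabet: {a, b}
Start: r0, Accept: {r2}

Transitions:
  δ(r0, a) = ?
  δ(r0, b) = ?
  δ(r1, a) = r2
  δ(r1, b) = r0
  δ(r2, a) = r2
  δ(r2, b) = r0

From the language and accept set, identify what each state tracks — r0: last symbol not a; r1: one trailing a; r2: two trailing a's.
Each missing δ(q, a) is the state matching the new tracked value after reading a.
δ(r0, a) = r1; δ(r0, b) = r0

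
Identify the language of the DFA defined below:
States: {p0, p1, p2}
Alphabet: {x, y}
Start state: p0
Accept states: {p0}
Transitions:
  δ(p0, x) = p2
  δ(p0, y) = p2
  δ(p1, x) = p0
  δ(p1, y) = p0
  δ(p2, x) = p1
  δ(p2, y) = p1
Testing a few strings:
  'yxyx' → reject
  'yyx' → accept
  'yy' → reject
  'xyxy' → reject
State roles: p0=length ≡ 0 (mod 3); p1=length ≡ 2 (mod 3); p2=length ≡ 1 (mod 3)
All strings over {x,y} whose length is a multiple of 3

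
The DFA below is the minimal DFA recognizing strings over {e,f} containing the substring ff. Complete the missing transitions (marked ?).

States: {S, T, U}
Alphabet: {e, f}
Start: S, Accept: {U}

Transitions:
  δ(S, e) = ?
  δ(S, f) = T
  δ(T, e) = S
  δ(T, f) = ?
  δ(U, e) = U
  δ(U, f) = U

From the language and accept set, identify what each state tracks — S: no progress toward ff; T: one trailing f; U: substring ff seen.
Each missing δ(q, a) is the state matching the new tracked value after reading a.
δ(S, e) = S; δ(T, f) = U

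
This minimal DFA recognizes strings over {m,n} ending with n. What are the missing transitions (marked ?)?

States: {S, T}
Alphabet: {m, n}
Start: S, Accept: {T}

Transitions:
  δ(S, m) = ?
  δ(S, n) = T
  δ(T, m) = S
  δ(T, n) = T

From the language and accept set, identify what each state tracks — S: last symbol not n; T: last symbol is n.
Each missing δ(q, a) is the state matching the new tracked value after reading a.
δ(S, m) = S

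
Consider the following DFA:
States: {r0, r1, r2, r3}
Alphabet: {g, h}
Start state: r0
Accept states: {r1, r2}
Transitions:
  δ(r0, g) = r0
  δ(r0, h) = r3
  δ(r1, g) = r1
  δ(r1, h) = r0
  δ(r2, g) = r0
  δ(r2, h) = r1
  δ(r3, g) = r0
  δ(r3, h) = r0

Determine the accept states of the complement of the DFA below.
Complement accept states = All states \ Original accept states
= {r0, r1, r2, r3} \ {r1, r2}
{r0, r3}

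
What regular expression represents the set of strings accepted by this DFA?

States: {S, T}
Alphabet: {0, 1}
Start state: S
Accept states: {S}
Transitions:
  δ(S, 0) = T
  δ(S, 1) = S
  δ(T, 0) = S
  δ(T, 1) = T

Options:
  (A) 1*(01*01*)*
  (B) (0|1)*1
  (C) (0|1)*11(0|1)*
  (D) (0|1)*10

Check each option against the DFA on short strings; one disagreement eliminates an option:
  (A) 1*(01*01*)*: agrees with the DFA on every string of length ≤ 6
  (B) (0|1)*1: on ε the DFA stays in S and accepts (S ∈ Accept), but the regex does not match it → eliminate
  (C) (0|1)*11(0|1)*: on ε the DFA stays in S and accepts (S ∈ Accept), but the regex does not match it → eliminate
  (D) (0|1)*10: on ε the DFA stays in S and accepts (S ∈ Accept), but the regex does not match it → eliminate
Only (A) is consistent with the DFA.
(A) 1*(01*01*)*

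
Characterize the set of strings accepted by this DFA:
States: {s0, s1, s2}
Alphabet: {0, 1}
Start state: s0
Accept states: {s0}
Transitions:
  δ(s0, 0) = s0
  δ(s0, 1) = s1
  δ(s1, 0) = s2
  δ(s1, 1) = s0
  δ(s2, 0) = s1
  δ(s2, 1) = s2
Testing a few strings:
  '11' → accept
  '0010' → reject
  '0001' → reject
  '0000' → accept
State roles: s0=value ≡ 0 (mod 3); s1=value ≡ 1 (mod 3); s2=value ≡ 2 (mod 3)
All binary strings representing a multiple of 3 (read in base 2; leading zeros allowed and ε counts as 0)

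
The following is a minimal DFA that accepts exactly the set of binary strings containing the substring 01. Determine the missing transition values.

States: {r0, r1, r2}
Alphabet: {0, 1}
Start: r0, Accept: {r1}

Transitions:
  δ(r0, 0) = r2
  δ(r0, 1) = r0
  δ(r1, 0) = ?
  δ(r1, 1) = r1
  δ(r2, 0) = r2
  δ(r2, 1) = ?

From the language and accept set, identify what each state tracks — r0: no 0 seen yet; r1: substring 01 seen; r2: seen a 0, waiting for 1.
Each missing δ(q, a) is the state matching the new tracked value after reading a.
δ(r1, 0) = r1; δ(r2, 1) = r1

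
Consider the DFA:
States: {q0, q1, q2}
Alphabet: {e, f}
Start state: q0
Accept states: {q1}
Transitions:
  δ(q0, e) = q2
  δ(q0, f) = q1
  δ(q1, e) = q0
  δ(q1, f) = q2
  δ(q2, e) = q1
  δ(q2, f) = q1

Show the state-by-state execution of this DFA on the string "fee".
read 'f': q0 → q1
  read 'e': q1 → q0
  read 'e': q0 → q2
q0 -> q1 -> q0 -> q2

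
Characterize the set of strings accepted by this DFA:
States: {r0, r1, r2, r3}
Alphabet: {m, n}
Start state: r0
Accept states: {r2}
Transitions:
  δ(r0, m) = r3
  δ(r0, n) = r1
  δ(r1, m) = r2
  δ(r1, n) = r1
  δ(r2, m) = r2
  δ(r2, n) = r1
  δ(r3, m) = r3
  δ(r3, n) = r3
Testing a few strings:
  'n' → reject
  'm' → reject
  'mmn' → reject
  'mmmm' → reject
State roles: r0=no input read; r1=started with n, last symbol n; r2=started with n, last symbol m; r3=started with m (dead)
All strings over {m,n} that start with n and end with m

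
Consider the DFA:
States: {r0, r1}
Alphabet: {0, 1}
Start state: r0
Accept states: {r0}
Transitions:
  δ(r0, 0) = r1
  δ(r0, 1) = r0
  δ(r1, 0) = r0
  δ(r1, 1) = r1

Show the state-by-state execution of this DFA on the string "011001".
read '0': r0 → r1
  read '1': r1 → r1
  read '1': r1 → r1
  read '0': r1 → r0
  read '0': r0 → r1
  read '1': r1 → r1
r0 -> r1 -> r1 -> r1 -> r0 -> r1 -> r1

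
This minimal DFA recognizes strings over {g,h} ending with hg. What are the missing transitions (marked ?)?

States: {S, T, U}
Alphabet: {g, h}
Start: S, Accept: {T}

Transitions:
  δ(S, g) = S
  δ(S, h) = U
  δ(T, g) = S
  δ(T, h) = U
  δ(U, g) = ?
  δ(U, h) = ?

From the language and accept set, identify what each state tracks — S: no suffix match; T: suffix is hg; U: one trailing h.
Each missing δ(q, a) is the state matching the new tracked value after reading a.
δ(U, g) = T; δ(U, h) = U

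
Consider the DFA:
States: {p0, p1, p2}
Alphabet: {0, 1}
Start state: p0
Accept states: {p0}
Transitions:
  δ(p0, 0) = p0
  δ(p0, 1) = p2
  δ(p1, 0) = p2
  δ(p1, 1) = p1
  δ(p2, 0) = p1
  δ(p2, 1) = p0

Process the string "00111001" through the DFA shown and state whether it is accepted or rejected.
Processing string "00111001":
  p0 --0--> p0
  p0 --0--> p0
  p0 --1--> p2
  p2 --1--> p0
  p0 --1--> p2
  p2 --0--> p1
  p1 --0--> p2
  p2 --1--> p0
Final state: p0
Accept states: {p0}
Yes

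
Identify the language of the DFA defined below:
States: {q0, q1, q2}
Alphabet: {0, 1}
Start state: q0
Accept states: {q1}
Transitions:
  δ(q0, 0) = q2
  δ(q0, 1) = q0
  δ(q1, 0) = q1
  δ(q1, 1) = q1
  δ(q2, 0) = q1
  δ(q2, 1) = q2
Testing a few strings:
  '1' → reject
  '00' → accept
  '1011' → reject
  '01' → reject
State roles: q0=zero 0's seen; q1=≥ two 0's seen; q2=one 0 seen
All binary strings containing at least two 0's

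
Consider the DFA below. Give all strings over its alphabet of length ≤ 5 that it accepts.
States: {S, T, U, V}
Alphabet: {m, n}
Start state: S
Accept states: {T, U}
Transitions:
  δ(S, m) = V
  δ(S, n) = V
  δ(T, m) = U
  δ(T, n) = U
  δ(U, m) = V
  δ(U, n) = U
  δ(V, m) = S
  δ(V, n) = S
None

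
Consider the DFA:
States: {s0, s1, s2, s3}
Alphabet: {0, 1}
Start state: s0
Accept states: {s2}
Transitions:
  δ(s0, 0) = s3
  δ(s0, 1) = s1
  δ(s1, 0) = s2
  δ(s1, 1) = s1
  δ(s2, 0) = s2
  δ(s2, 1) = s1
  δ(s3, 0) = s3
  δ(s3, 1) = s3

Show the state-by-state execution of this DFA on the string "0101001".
read '0': s0 → s3
  read '1': s3 → s3
  read '0': s3 → s3
  read '1': s3 → s3
  read '0': s3 → s3
  read '0': s3 → s3
  read '1': s3 → s3
s0 -> s3 -> s3 -> s3 -> s3 -> s3 -> s3 -> s3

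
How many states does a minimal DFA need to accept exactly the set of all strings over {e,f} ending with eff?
By Myhill–Nerode, count the distinguishable equivalence classes: 4 classes — one per longest suffix of the input that is a prefix of 'eff' (lengths 0 through 3); only the length-3 class is accepting.
4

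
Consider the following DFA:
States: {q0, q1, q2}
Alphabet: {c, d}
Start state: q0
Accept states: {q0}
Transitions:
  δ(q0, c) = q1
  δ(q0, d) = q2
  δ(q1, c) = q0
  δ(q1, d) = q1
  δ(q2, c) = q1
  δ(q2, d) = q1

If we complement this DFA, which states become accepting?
Complement accept states = All states \ Original accept states
= {q0, q1, q2} \ {q0}
{q1, q2}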